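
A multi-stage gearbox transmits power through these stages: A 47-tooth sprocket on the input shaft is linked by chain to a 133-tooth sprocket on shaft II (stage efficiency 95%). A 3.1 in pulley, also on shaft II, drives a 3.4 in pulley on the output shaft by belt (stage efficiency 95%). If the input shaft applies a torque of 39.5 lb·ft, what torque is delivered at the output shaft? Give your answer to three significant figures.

111 lb·ft

After the chain (133/47): 39.5 × 2.8298 × 0.95 = 106.19 lb·ft
After the belt (3.4/3.1): 106.19 × 1.0968 × 0.95 = 110.64 lb·ft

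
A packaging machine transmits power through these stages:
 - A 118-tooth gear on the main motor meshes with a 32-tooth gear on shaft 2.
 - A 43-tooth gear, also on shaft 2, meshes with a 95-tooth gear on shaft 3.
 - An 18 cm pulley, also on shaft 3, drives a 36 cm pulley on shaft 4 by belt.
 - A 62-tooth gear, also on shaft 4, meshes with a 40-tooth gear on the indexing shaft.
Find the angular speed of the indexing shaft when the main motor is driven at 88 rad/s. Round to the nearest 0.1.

the main motor → shaft 2 (gear mesh, 32/118): 88 ÷ 0.27119 = 324.5 rad/s
shaft 2 → shaft 3 (gear mesh, 95/43): 324.5 ÷ 2.2093 = 146.88 rad/s
shaft 3 → shaft 4 (belt, 36/18): 146.88 ÷ 2 = 73.439 rad/s
shaft 4 → the indexing shaft (gear mesh, 40/62): 73.439 ÷ 0.64516 = 113.83 rad/s

113.8 rad/s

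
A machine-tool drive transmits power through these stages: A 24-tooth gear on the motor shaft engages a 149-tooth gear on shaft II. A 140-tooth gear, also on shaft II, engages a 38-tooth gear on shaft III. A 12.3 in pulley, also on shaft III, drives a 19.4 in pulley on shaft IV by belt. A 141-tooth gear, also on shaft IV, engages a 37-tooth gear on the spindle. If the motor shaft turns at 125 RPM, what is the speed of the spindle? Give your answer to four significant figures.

the motor shaft → shaft II (gear mesh, 149/24): 125 ÷ 6.2083 = 20.134 RPM
shaft II → shaft III (gear mesh, 38/140): 20.134 ÷ 0.27143 = 74.179 RPM
shaft III → shaft IV (belt, 19.4/12.3): 74.179 ÷ 1.5772 = 47.031 RPM
shaft IV → the spindle (gear mesh, 37/141): 47.031 ÷ 0.26241 = 179.23 RPM

179.2 RPM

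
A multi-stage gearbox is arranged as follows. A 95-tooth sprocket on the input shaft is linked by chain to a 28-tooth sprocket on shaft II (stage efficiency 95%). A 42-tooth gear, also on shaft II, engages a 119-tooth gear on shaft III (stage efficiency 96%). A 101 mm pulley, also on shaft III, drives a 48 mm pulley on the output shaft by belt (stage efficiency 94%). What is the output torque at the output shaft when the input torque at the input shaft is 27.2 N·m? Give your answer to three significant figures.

After the chain (28/95): 27.2 × 0.29474 × 0.95 = 7.616 N·m
After the gear mesh (119/42): 7.616 × 2.8333 × 0.96 = 20.716 N·m
After the belt (48/101): 20.716 × 0.47525 × 0.94 = 9.2543 N·m

9.25 N·m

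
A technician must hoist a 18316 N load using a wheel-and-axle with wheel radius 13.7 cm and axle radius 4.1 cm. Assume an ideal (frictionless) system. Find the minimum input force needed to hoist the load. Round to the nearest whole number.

Wheel-and-axle MA = R/r = 13.7/4.1 = 3.3415.
Effort = load / MA = 18316 / 3.3415 = 5481.4 N.

5481 N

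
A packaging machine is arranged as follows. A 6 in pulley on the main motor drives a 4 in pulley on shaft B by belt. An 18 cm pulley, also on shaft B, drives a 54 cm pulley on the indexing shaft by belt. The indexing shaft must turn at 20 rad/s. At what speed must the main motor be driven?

40 rad/s

Overall ratio R = 0.66667 × 3 = 2.
Required input speed = output speed × R = 20 × 2 = 40 rad/s.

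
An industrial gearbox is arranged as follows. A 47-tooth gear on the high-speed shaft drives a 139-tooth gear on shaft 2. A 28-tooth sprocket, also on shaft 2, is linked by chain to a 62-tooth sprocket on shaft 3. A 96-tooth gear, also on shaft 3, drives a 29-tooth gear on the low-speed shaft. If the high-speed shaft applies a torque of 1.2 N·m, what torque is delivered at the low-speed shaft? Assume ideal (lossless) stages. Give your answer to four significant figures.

Gear mesh: ratio = 139/47 = 2.9574; torque at shaft 2 = 1.2 × 2.9574 = 3.5489 N·m.
Chain: ratio = 62/28 = 2.2143; torque at shaft 3 = 3.5489 × 2.2143 = 7.8584 N·m.
Gear mesh: ratio = 29/96 = 0.30208; torque at the low-speed shaft = 7.8584 × 0.30208 = 2.3739 N·m.

2.374 N·m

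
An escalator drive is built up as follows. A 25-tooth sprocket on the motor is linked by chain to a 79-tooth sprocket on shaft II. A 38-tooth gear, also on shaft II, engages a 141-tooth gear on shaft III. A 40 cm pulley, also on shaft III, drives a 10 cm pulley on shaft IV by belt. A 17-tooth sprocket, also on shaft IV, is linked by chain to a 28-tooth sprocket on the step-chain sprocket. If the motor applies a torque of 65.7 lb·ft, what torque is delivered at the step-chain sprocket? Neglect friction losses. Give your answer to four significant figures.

chain 79/25 = 3.16 → τ = 65.7·3.16 = 207.61 lb·ft
gear mesh 141/38 = 3.7105 → τ = 207.61·3.7105 = 770.35 lb·ft
belt 10/40 = 0.25 → τ = 770.35·0.25 = 192.59 lb·ft
chain 28/17 = 1.6471 → τ = 192.59·1.6471 = 317.2 lb·ft

317.2 lb·ft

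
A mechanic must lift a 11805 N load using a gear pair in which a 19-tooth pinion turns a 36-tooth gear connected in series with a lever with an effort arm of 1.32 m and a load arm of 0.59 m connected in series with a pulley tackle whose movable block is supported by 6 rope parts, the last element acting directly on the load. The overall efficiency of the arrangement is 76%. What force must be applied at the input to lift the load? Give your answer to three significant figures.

Gear pair MA = 36/19 = 1.8947.
Lever MA = effort arm / load arm = 1.32/0.59 = 2.2373.
Block-and-tackle MA = number of supporting rope parts = 6.
Combined ideal MA = 1.8947 × 2.2373 × 6 = 25.434.
Actual MA = 25.434 × 0.76 = 19.33.
Effort = load / actual MA = 11805 / 19.33 = 610.7 N.

611 N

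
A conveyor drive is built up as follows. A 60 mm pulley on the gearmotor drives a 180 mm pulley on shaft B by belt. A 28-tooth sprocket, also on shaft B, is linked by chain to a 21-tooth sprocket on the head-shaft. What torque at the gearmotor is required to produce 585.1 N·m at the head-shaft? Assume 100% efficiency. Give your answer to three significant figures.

Overall ratio R = 3 × 0.75 = 2.25.
Input torque = output torque / R = 585.1 / 2.25 = 260.04 N·m.

260 N·m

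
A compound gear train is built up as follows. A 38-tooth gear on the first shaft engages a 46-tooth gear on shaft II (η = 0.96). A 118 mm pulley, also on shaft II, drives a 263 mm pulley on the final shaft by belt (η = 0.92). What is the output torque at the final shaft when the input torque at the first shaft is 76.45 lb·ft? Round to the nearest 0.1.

182.2 lb·ft

Gear mesh: ratio = 46/38 = 1.2105; torque at shaft II = 76.45 × 1.2105 × 0.96 = 88.843 lb·ft.
Belt: ratio = 263/118 = 2.2288; torque at the final shaft = 88.843 × 2.2288 × 0.92 = 182.17 lb·ft.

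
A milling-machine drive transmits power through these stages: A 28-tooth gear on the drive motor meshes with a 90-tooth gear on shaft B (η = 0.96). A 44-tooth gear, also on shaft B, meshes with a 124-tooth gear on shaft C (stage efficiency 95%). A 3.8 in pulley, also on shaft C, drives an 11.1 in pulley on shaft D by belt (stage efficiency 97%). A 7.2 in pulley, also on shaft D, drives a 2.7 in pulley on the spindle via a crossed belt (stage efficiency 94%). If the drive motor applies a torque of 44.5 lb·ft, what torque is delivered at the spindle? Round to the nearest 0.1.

367.2 lb·ft

Gear mesh: ratio = 90/28 = 3.2143; torque at shaft B = 44.5 × 3.2143 × 0.96 = 137.31 lb·ft.
Gear mesh: ratio = 124/44 = 2.8182; torque at shaft C = 137.31 × 2.8182 × 0.95 = 367.63 lb·ft.
Belt: ratio = 11.1/3.8 = 2.9211; torque at shaft D = 367.63 × 2.9211 × 0.97 = 1041.6 lb·ft.
Belt: ratio = 2.7/7.2 = 0.375; torque at the spindle = 1041.6 × 0.375 × 0.94 = 367.18 lb·ft.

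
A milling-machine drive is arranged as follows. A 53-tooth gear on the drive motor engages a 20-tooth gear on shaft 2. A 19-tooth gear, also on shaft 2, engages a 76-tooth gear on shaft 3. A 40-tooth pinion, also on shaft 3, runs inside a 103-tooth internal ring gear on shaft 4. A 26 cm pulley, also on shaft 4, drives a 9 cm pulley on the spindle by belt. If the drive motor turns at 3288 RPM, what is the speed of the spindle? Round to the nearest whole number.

Gear mesh: ratio = 20/53 = 0.37736, so shaft 2 turns at 3288 / 0.37736 = 8713.2 RPM.
Gear mesh: ratio = 76/19 = 4, so shaft 3 turns at 8713.2 / 4 = 2178.3 RPM.
Internal gear: ratio = 103/40 = 2.575, so shaft 4 turns at 2178.3 / 2.575 = 845.94 RPM.
Belt: ratio = 9/26 = 0.34615, so the spindle turns at 845.94 / 0.34615 = 2443.8 RPM.

2444 RPM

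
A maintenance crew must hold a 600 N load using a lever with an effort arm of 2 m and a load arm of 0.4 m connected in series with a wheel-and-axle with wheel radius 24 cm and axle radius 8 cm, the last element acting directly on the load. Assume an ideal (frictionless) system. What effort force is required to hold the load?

Lever MA = effort arm / load arm = 2/0.4 = 5.
Wheel-and-axle MA = R/r = 24/8 = 3.
Combined ideal MA = 5 × 3 = 15.
Effort = load / MA = 600 / 15 = 40 N.

40 N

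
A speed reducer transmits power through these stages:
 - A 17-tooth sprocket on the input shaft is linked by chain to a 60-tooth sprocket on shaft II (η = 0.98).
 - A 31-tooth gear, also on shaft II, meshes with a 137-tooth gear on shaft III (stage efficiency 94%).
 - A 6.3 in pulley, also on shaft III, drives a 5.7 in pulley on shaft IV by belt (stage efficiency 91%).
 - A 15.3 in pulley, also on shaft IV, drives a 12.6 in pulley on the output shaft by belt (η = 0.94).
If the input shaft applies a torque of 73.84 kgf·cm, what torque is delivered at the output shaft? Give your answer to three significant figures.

Chain: ratio = 60/17 = 3.5294; torque at shaft II = 73.84 × 3.5294 × 0.98 = 255.4 kgf·cm.
Gear mesh: ratio = 137/31 = 4.4194; torque at shaft III = 255.4 × 4.4194 × 0.94 = 1061 kgf·cm.
Belt: ratio = 5.7/6.3 = 0.90476; torque at shaft IV = 1061 × 0.90476 × 0.91 = 873.54 kgf·cm.
Belt: ratio = 12.6/15.3 = 0.82353; torque at the output shaft = 873.54 × 0.82353 × 0.94 = 676.22 kgf·cm.

676 kgf·cm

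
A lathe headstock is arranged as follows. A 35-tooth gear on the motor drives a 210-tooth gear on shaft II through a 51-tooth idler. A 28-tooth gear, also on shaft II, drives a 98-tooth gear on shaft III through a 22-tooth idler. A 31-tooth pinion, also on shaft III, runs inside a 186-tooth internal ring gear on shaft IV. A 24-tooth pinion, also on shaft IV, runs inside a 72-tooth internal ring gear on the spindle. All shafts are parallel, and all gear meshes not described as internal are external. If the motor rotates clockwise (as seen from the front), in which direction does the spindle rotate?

the motor → shaft II: driver → idler → driven is 2 external meshes, 2 reversals → CW.
shaft II → shaft III: driver → idler → driven is 2 external meshes, 2 reversals → CW.
shaft III → shaft IV: internal mesh, same direction → CW.
shaft IV → the spindle: internal mesh, same direction → CW.
4 reversals in total — an even number — so the spindle turns the same way as the motor.

clockwise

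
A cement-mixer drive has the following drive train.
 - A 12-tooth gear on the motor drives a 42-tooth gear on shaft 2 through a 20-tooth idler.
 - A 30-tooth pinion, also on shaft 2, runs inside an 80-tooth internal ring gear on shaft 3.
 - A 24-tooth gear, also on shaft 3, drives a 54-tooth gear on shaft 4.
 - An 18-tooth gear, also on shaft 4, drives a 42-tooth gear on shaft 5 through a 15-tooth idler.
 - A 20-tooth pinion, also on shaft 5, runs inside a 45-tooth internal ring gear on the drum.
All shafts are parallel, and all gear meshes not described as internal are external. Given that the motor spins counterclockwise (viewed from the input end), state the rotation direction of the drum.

the motor → shaft 2: driver → idler → driven is 2 external meshes, 2 reversals → CCW.
shaft 2 → shaft 3: internal mesh, same direction → CCW.
shaft 3 → shaft 4: external mesh, 1 reversal → CW.
shaft 4 → shaft 5: driver → idler → driven is 2 external meshes, 2 reversals → CW.
shaft 5 → the drum: internal mesh, same direction → CW.
5 reversals in total — an odd number — so the drum turns opposite to the motor.

clockwise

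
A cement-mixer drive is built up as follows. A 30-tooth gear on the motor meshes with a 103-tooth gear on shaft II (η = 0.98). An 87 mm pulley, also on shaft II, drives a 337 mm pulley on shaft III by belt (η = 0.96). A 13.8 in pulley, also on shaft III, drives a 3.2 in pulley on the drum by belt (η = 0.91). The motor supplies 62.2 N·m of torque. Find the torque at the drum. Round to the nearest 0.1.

gear mesh 103/30 = 3.4333 → τ = 62.2·3.4333·0.98 = 209.28 N·m
belt 337/87 = 3.8736 → τ = 209.28·3.8736·0.96 = 778.24 N·m
belt 3.2/13.8 = 0.23188 → τ = 778.24·0.23188·0.91 = 164.22 N·m

164.2 N·m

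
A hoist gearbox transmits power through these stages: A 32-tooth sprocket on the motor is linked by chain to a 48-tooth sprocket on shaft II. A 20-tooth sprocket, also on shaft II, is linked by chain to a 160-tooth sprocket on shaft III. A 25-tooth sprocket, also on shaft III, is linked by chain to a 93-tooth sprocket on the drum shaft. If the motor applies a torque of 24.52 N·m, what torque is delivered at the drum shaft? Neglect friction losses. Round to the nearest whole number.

1095 N·m

chain 48/32 = 1.5 → τ = 24.52·1.5 = 36.78 N·m
chain 160/20 = 8 → τ = 36.78·8 = 294.24 N·m
chain 93/25 = 3.72 → τ = 294.24·3.72 = 1094.6 N·m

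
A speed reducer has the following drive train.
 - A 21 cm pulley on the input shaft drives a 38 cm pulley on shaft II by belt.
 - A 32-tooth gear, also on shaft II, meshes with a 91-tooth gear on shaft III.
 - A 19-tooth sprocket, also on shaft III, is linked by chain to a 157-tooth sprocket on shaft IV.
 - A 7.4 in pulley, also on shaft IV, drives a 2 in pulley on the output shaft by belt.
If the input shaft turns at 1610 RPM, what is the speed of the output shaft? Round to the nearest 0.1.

140.1 RPM

the input shaft → shaft II (belt, 38/21): 1610 ÷ 1.8095 = 889.74 RPM
shaft II → shaft III (gear mesh, 91/32): 889.74 ÷ 2.8438 = 312.87 RPM
shaft III → shaft IV (chain, 157/19): 312.87 ÷ 8.2632 = 37.864 RPM
shaft IV → the output shaft (belt, 2/7.4): 37.864 ÷ 0.27027 = 140.1 RPM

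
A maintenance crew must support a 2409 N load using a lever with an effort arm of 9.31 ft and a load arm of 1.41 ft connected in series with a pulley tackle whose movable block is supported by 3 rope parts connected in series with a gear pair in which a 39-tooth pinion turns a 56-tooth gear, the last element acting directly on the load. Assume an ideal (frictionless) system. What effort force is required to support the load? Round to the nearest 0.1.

84.7 N

Lever MA = effort arm / load arm = 9.31/1.41 = 6.6028.
Block-and-tackle MA = number of supporting rope parts = 3.
Gear pair MA = 56/39 = 1.4359.
Combined ideal MA = 6.6028 × 3 × 1.4359 = 28.443.
Effort = load / MA = 2409 / 28.443 = 84.696 N.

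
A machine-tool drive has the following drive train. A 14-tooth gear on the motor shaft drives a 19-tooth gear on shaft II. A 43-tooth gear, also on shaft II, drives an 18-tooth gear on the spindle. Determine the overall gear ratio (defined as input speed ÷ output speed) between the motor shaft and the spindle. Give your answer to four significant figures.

Each stage contributes driven/driver: gear mesh 19/14 = 1.3571, gear mesh 18/43 = 0.4186.
Overall: 1.3571 × 0.4186 = 0.56811.

0.5681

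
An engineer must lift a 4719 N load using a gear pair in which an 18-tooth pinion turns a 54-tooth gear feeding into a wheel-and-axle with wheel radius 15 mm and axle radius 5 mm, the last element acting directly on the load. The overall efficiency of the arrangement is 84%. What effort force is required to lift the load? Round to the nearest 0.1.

Gear pair MA = 54/18 = 3.
Wheel-and-axle MA = R/r = 15/5 = 3.
Combined ideal MA = 3 × 3 = 9.
Actual MA = 9 × 0.84 = 7.56.
Effort = load / actual MA = 4719 / 7.56 = 624.21 N.

624.2 N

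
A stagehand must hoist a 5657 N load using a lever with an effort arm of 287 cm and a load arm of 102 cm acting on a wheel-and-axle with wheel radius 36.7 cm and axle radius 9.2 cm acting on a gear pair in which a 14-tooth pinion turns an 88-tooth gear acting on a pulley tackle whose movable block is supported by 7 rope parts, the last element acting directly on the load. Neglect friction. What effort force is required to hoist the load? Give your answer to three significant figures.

11.5 N

Lever MA = effort arm / load arm = 287/102 = 2.8137.
Wheel-and-axle MA = R/r = 36.7/9.2 = 3.9891.
Gear pair MA = 88/14 = 6.2857.
Block-and-tackle MA = number of supporting rope parts = 7.
Combined ideal MA = 2.8137 × 3.9891 × 6.2857 × 7 = 493.87.
Effort = load / MA = 5657 / 493.87 = 11.454 N.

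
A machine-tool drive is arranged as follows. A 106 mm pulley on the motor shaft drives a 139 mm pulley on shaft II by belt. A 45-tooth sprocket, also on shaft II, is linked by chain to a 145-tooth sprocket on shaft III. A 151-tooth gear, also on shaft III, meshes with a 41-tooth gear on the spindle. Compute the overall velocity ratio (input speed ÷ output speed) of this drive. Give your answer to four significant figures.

Each stage contributes driven/driver: belt 139/106 = 1.3113, chain 145/45 = 3.2222, gear mesh 41/151 = 0.27152.
Overall: 1.3113 × 3.2222 × 0.27152 = 1.1473.

1.147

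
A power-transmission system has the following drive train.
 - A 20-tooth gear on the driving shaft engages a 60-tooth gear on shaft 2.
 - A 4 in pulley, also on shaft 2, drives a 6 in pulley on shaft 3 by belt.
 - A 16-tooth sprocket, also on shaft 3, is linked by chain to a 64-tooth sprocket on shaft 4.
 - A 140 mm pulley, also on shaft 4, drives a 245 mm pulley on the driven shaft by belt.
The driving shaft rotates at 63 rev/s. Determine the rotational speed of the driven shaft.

2 rev/s

the driving shaft → shaft 2 (gear mesh, 60/20): 63 ÷ 3 = 21 rev/s
shaft 2 → shaft 3 (belt, 6/4): 21 ÷ 1.5 = 14 rev/s
shaft 3 → shaft 4 (chain, 64/16): 14 ÷ 4 = 3.5 rev/s
shaft 4 → the driven shaft (belt, 245/140): 3.5 ÷ 1.75 = 2 rev/s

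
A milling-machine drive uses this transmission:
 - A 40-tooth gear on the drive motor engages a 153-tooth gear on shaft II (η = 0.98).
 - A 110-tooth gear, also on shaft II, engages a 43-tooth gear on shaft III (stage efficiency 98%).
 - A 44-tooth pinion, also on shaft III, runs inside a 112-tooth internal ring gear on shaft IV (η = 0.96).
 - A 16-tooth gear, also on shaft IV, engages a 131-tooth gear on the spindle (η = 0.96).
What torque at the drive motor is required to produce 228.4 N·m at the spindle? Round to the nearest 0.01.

Overall ratio R = 3.825 × 0.39091 × 2.5455 × 8.1875 = 31.162; overall efficiency η = 0.98 × 0.98 × 0.96 × 0.96 = 0.8851.
Input torque = output torque / (R × η) = 228.4 / (31.162 × 0.8851) = 8.2809 N·m.

8.28 N·m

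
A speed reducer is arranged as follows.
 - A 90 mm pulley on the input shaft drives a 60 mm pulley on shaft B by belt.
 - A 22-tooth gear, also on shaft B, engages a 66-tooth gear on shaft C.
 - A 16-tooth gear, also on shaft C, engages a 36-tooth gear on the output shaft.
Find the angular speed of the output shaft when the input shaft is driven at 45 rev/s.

10 rev/s

Belt: ratio = 60/90 = 0.66667, so shaft B turns at 45 / 0.66667 = 67.5 rev/s.
Gear mesh: ratio = 66/22 = 3, so shaft C turns at 67.5 / 3 = 22.5 rev/s.
Gear mesh: ratio = 36/16 = 2.25, so the output shaft turns at 22.5 / 2.25 = 10 rev/s.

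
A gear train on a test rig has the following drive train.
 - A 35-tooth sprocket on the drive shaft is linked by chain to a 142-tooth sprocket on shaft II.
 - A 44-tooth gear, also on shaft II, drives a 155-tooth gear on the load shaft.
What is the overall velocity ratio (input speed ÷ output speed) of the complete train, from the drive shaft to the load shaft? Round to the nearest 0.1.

14.3

Each stage contributes driven/driver: chain 142/35 = 4.0571, gear mesh 155/44 = 3.5227.
Overall: 4.0571 × 3.5227 = 14.292.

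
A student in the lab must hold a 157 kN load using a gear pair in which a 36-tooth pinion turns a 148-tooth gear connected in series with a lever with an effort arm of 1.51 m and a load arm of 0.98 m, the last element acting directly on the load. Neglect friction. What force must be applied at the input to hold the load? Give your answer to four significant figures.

24.79 kN

Gear pair MA = 148/36 = 4.1111.
Lever MA = effort arm / load arm = 1.51/0.98 = 1.5408.
Combined ideal MA = 4.1111 × 1.5408 = 6.3345.
Effort = load / MA = 157 / 6.3345 = 24.785 kN.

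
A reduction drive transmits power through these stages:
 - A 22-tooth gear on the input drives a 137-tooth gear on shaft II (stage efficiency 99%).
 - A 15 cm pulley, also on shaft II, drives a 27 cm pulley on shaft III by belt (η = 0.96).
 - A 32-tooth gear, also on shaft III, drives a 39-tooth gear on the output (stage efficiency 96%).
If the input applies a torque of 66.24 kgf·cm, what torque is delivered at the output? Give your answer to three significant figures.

gear mesh 137/22 = 6.2273 → τ = 66.24·6.2273·0.99 = 408.37 kgf·cm
belt 27/15 = 1.8 → τ = 408.37·1.8·0.96 = 705.66 kgf·cm
gear mesh 39/32 = 1.2188 → τ = 705.66·1.2188·0.96 = 825.63 kgf·cm

826 kgf·cm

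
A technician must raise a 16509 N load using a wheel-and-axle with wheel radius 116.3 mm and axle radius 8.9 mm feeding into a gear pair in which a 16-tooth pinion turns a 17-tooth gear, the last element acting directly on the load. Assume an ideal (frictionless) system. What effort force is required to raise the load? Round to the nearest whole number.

Wheel-and-axle MA = R/r = 116.3/8.9 = 13.067.
Gear pair MA = 17/16 = 1.0625.
Combined ideal MA = 13.067 × 1.0625 = 13.884.
Effort = load / MA = 16509 / 13.884 = 1189.1 N.

1189 N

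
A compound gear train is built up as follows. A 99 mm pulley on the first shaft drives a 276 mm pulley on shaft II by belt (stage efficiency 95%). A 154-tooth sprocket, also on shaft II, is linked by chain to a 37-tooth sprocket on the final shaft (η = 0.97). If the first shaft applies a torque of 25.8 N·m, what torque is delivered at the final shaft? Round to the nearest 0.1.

Belt: ratio = 276/99 = 2.7879; torque at shaft II = 25.8 × 2.7879 × 0.95 = 68.331 N·m.
Chain: ratio = 37/154 = 0.24026; torque at the final shaft = 68.331 × 0.24026 × 0.97 = 15.925 N·m.

15.9 N·m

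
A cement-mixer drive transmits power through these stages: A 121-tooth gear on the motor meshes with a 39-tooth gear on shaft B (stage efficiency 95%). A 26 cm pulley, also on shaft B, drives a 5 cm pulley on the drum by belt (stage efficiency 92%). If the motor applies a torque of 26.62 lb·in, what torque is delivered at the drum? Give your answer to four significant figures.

1.442 lb·in

gear mesh 39/121 = 0.32231 → τ = 26.62·0.32231·0.95 = 8.151 lb·in
belt 5/26 = 0.19231 → τ = 8.151·0.19231·0.92 = 1.4421 lb·in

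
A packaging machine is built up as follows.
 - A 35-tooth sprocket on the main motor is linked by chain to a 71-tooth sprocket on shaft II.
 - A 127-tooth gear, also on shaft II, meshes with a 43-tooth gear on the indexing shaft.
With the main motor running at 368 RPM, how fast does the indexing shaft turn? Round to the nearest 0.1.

535.8 RPM

the main motor → shaft II (chain, 71/35): 368 ÷ 2.0286 = 181.41 RPM
shaft II → the indexing shaft (gear mesh, 43/127): 181.41 ÷ 0.33858 = 535.79 RPM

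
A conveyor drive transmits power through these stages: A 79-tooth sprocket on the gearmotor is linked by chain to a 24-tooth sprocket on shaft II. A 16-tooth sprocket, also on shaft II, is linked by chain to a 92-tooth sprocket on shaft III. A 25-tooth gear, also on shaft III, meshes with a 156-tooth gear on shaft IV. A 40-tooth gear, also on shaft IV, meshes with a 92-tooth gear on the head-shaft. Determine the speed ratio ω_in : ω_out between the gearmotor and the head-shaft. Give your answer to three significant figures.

25.1

Each stage contributes driven/driver: chain 24/79 = 0.3038, chain 92/16 = 5.75, gear mesh 156/25 = 6.24, gear mesh 92/40 = 2.3.
Overall: 0.3038 × 5.75 × 6.24 × 2.3 = 25.071.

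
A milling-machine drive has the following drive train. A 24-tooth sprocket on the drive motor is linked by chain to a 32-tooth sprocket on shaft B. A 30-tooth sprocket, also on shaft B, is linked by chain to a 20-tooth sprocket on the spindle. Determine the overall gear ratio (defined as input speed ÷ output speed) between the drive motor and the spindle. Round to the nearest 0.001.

Each stage contributes driven/driver: chain 32/24 = 1.3333, chain 20/30 = 0.66667.
Overall: 1.3333 × 0.66667 = 0.88889.

0.889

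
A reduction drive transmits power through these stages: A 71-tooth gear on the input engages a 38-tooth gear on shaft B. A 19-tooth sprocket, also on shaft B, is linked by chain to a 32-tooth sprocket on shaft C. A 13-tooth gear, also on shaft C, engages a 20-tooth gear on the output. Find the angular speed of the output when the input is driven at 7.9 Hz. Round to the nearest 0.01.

Gear mesh: ratio = 38/71 = 0.53521, so shaft B turns at 7.9 / 0.53521 = 14.761 Hz.
Chain: ratio = 32/19 = 1.6842, so shaft C turns at 14.761 / 1.6842 = 8.7641 Hz.
Gear mesh: ratio = 20/13 = 1.5385, so the output turns at 8.7641 / 1.5385 = 5.6966 Hz.

5.70 Hz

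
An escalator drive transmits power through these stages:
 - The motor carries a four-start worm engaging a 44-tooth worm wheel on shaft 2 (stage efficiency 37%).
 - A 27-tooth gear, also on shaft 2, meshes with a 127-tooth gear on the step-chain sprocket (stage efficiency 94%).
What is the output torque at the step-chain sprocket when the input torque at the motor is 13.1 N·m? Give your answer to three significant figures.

Worm: ratio = 44/4 = 11; torque at shaft 2 = 13.1 × 11 × 0.37 = 53.317 N·m.
Gear mesh: ratio = 127/27 = 4.7037; torque at the step-chain sprocket = 53.317 × 4.7037 × 0.94 = 235.74 N·m.

236 N·m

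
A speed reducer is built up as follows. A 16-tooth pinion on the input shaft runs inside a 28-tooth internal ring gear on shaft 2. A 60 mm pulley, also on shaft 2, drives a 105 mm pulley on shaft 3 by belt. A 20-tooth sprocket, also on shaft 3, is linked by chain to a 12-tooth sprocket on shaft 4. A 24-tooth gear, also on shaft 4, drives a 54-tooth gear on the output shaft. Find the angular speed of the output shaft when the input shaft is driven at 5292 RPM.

1280 RPM

the input shaft → shaft 2 (internal gear, 28/16): 5292 ÷ 1.75 = 3024 RPM
shaft 2 → shaft 3 (belt, 105/60): 3024 ÷ 1.75 = 1728 RPM
shaft 3 → shaft 4 (chain, 12/20): 1728 ÷ 0.6 = 2880 RPM
shaft 4 → the output shaft (gear mesh, 54/24): 2880 ÷ 2.25 = 1280 RPM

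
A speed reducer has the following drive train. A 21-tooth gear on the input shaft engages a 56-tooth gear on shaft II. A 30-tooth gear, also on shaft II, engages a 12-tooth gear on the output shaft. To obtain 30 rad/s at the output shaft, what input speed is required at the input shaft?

Overall ratio R = 2.6667 × 0.4 = 1.0667.
Required input speed = output speed × R = 30 × 1.0667 = 32 rad/s.

32 rad/s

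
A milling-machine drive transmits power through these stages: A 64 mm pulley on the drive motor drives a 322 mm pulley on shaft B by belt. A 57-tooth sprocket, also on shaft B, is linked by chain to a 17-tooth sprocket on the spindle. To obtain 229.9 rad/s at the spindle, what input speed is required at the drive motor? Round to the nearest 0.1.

345.0 rad/s

Overall ratio R = 5.0312 × 0.29825 = 1.5005.
Required input speed = output speed × R = 229.9 × 1.5005 = 344.98 rad/s.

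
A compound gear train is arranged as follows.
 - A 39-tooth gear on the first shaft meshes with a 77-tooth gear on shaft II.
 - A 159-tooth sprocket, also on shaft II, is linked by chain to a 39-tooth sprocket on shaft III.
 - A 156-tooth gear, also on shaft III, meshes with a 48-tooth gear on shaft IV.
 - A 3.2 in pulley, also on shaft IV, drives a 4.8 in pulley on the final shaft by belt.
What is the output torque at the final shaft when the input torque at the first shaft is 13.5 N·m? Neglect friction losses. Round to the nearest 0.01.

gear mesh 77/39 = 1.9744 → τ = 13.5·1.9744 = 26.654 N·m
chain 39/159 = 0.24528 → τ = 26.654·0.24528 = 6.5377 N·m
gear mesh 48/156 = 0.30769 → τ = 6.5377·0.30769 = 2.0116 N·m
belt 4.8/3.2 = 1.5 → τ = 2.0116·1.5 = 3.0174 N·m

3.02 N·m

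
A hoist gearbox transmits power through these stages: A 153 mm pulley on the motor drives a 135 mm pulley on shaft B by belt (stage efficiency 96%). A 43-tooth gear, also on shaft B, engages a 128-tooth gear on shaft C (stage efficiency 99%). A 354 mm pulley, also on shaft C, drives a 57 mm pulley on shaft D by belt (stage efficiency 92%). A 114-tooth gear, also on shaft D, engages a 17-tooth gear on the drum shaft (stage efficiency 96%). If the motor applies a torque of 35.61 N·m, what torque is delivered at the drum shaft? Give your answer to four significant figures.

1.885 N·m

After the belt (135/153): 35.61 × 0.88235 × 0.96 = 30.164 N·m
After the gear mesh (128/43): 30.164 × 2.9767 × 0.99 = 88.892 N·m
After the belt (57/354): 88.892 × 0.16102 × 0.92 = 13.168 N·m
After the gear mesh (17/114): 13.168 × 0.14912 × 0.96 = 1.8851 N·m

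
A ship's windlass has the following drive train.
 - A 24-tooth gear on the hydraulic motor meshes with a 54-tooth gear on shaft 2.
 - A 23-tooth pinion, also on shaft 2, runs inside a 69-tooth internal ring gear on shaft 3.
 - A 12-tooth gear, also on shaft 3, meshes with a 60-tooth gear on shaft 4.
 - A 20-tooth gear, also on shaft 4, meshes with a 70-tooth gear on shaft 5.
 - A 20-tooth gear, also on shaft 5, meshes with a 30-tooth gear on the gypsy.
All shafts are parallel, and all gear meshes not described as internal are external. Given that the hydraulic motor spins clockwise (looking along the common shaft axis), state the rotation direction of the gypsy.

clockwise

the hydraulic motor → shaft 2: external mesh, 1 reversal → CCW.
shaft 2 → shaft 3: internal mesh, same direction → CCW.
shaft 3 → shaft 4: external mesh, 1 reversal → CW.
shaft 4 → shaft 5: external mesh, 1 reversal → CCW.
shaft 5 → the gypsy: external mesh, 1 reversal → CW.
4 reversals in total — an even number — so the gypsy turns the same way as the hydraulic motor.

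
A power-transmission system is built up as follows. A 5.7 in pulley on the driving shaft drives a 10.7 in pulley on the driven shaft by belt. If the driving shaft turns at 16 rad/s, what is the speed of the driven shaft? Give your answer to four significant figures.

8.523 rad/s

the driving shaft → the driven shaft (belt, 10.7/5.7): 16 ÷ 1.8772 = 8.5234 rad/s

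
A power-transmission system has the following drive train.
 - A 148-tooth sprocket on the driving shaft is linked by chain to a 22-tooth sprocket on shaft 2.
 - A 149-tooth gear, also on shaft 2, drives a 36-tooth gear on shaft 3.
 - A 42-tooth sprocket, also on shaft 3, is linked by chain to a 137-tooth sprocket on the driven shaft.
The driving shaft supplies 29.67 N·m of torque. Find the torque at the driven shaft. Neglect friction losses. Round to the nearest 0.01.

Chain: ratio = 22/148 = 0.14865; torque at shaft 2 = 29.67 × 0.14865 = 4.4104 N·m.
Gear mesh: ratio = 36/149 = 0.24161; torque at shaft 3 = 4.4104 × 0.24161 = 1.0656 N·m.
Chain: ratio = 137/42 = 3.2619; torque at the driven shaft = 1.0656 × 3.2619 = 3.4759 N·m.

3.48 N·m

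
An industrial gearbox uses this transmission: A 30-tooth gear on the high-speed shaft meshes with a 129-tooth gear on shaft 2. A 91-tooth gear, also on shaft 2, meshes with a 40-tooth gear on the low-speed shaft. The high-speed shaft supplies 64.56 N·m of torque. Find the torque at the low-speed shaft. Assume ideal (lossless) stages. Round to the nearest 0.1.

122.0 N·m

Gear mesh: ratio = 129/30 = 4.3; torque at shaft 2 = 64.56 × 4.3 = 277.61 N·m.
Gear mesh: ratio = 40/91 = 0.43956; torque at the low-speed shaft = 277.61 × 0.43956 = 122.03 N·m.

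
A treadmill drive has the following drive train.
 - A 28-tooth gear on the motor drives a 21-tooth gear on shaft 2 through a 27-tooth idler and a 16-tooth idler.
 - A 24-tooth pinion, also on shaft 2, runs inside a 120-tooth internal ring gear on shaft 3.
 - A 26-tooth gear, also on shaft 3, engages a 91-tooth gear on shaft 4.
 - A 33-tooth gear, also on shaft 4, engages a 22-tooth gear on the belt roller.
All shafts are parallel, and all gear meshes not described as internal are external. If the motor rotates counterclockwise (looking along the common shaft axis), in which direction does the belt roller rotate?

the motor → shaft 2: driver → idler → idler → driven is 3 external meshes, 3 reversals → CW.
shaft 2 → shaft 3: internal mesh, same direction → CW.
shaft 3 → shaft 4: external mesh, 1 reversal → CCW.
shaft 4 → the belt roller: external mesh, 1 reversal → CW.
5 reversals in total — an odd number — so the belt roller turns opposite to the motor.

clockwise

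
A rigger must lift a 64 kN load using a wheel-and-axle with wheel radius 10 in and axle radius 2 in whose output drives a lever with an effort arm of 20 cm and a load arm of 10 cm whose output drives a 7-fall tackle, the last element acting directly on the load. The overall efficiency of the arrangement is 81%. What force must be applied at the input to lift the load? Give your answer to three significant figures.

Wheel-and-axle MA = R/r = 10/2 = 5.
Lever MA = effort arm / load arm = 20/10 = 2.
Block-and-tackle MA = number of supporting rope parts = 7.
Combined ideal MA = 5 × 2 × 7 = 70.
Actual MA = 70 × 0.81 = 56.7.
Effort = load / actual MA = 64 / 56.7 = 1.1287 kN.

1.13 kN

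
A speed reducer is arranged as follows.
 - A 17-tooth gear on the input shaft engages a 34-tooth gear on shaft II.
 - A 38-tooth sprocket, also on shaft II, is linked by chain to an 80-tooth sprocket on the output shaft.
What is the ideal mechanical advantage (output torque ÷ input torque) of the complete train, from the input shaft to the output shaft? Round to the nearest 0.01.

4.21

Each stage contributes driven/driver: gear mesh 34/17 = 2, chain 80/38 = 2.1053.
Overall: 2 × 2.1053 = 4.2105.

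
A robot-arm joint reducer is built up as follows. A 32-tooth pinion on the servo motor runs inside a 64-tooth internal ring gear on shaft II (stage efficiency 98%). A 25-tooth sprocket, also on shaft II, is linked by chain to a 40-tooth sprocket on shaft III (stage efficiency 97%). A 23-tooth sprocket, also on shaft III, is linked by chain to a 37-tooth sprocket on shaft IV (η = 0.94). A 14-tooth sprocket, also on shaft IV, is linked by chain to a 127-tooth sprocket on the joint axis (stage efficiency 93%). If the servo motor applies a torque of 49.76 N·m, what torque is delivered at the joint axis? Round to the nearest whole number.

internal gear 64/32 = 2 → τ = 49.76·2·0.98 = 97.53 N·m
chain 40/25 = 1.6 → τ = 97.53·1.6·0.97 = 151.37 N·m
chain 37/23 = 1.6087 → τ = 151.37·1.6087·0.94 = 228.89 N·m
chain 127/14 = 9.0714 → τ = 228.89·9.0714·0.93 = 1931 N·m

1931 N·m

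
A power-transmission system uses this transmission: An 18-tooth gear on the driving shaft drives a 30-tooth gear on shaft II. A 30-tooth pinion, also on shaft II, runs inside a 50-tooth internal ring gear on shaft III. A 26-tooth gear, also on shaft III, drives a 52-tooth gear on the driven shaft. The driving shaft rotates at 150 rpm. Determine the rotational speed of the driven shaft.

27 rpm

the driving shaft → shaft II (gear mesh, 30/18): 150 ÷ 1.6667 = 90 rpm
shaft II → shaft III (internal gear, 50/30): 90 ÷ 1.6667 = 54 rpm
shaft III → the driven shaft (gear mesh, 52/26): 54 ÷ 2 = 27 rpm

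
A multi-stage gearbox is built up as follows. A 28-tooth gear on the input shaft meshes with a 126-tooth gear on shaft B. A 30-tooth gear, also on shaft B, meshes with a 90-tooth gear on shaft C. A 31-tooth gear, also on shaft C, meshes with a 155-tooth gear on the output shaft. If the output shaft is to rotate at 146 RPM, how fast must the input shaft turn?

Overall ratio R = 4.5 × 3 × 5 = 67.5.
Required input speed = output speed × R = 146 × 67.5 = 9855 RPM.

9855 RPM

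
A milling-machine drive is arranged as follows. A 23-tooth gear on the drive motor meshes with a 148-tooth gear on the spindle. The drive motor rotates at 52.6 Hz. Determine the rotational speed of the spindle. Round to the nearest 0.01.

8.17 Hz

gear mesh 148/23 = 6.4348 → 52.6/6.4348 = 8.1743 Hz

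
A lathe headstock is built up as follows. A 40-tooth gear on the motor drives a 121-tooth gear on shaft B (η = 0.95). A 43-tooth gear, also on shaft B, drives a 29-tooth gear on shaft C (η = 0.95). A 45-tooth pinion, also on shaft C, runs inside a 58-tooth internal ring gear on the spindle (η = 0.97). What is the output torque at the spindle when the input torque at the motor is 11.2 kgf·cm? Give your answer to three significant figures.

25.8 kgf·cm

Gear mesh: ratio = 121/40 = 3.025; torque at shaft B = 11.2 × 3.025 × 0.95 = 32.186 kgf·cm.
Gear mesh: ratio = 29/43 = 0.67442; torque at shaft C = 32.186 × 0.67442 × 0.95 = 20.621 kgf·cm.
Internal gear: ratio = 58/45 = 1.2889; torque at the spindle = 20.621 × 1.2889 × 0.97 = 25.781 kgf·cm.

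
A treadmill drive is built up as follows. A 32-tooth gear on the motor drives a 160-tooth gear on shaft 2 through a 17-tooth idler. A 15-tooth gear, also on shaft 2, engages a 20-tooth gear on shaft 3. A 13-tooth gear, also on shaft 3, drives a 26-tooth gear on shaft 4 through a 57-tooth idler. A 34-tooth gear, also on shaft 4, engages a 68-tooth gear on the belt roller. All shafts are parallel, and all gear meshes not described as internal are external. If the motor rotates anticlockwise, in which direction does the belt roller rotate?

the motor → shaft 2: driver → idler → driven is 2 external meshes, 2 reversals → CCW.
shaft 2 → shaft 3: external mesh, 1 reversal → CW.
shaft 3 → shaft 4: driver → idler → driven is 2 external meshes, 2 reversals → CW.
shaft 4 → the belt roller: external mesh, 1 reversal → CCW.
6 reversals in total — an even number — so the belt roller turns the same way as the motor.

anticlockwise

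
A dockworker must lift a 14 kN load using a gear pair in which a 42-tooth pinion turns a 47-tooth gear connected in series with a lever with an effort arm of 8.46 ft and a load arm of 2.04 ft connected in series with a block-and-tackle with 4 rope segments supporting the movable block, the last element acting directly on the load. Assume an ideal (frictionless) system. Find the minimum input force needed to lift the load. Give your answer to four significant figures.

0.7542 kN

Gear pair MA = 47/42 = 1.119.
Lever MA = effort arm / load arm = 8.46/2.04 = 4.1471.
Block-and-tackle MA = number of supporting rope parts = 4.
Combined ideal MA = 1.119 × 4.1471 × 4 = 18.563.
Effort = load / MA = 14 / 18.563 = 0.75419 kN.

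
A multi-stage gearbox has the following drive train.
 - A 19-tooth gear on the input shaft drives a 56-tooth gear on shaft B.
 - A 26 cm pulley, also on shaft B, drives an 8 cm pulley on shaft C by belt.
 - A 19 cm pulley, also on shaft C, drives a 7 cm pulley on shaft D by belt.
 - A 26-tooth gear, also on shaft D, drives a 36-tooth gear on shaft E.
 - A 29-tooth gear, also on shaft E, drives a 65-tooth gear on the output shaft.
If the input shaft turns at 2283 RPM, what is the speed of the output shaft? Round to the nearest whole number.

2202 RPM

the input shaft → shaft B (gear mesh, 56/19): 2283 ÷ 2.9474 = 774.59 RPM
shaft B → shaft C (belt, 8/26): 774.59 ÷ 0.30769 = 2517.4 RPM
shaft C → shaft D (belt, 7/19): 2517.4 ÷ 0.36842 = 6833 RPM
shaft D → shaft E (gear mesh, 36/26): 6833 ÷ 1.3846 = 4934.9 RPM
shaft E → the output shaft (gear mesh, 65/29): 4934.9 ÷ 2.2414 = 2201.7 RPM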